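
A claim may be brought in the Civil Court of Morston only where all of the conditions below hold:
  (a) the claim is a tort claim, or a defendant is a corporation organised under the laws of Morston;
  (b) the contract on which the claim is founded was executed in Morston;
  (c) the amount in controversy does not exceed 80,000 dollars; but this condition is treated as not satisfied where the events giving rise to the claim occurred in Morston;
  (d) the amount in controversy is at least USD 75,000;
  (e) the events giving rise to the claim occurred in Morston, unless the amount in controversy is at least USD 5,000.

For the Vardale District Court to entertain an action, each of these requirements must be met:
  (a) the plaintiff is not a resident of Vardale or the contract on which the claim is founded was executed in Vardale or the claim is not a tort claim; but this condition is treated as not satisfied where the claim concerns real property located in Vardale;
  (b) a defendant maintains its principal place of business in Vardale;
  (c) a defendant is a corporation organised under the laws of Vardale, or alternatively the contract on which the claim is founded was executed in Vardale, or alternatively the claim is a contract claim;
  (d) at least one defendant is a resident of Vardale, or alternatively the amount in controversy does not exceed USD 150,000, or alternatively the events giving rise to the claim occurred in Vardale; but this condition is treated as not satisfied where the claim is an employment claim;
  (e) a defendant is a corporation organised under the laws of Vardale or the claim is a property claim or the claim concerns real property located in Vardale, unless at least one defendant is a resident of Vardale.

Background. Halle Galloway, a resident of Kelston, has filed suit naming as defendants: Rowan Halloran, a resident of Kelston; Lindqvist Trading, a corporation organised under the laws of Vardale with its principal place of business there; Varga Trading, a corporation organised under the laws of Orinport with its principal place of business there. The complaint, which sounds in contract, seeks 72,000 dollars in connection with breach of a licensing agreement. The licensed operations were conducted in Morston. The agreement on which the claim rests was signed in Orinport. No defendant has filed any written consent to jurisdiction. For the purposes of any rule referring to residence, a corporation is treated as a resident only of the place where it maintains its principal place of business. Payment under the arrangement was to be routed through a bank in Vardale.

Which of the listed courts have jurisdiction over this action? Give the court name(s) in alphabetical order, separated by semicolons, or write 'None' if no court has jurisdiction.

the Vardale District Court

The Civil Court of Morston:
  (a) The claim is a contract claim, not a tort claim; the corporate defendant(s) are organised in Orinport, Vardale, not Morston — none of the alternatives is met. Not met.
  (b) The contract was executed in Orinport, not Morston. Not met.
  (c) The amount in controversy is USD 72,000, within the 80,000 dollars ceiling. But the carve-out bites: the operative events occurred in Morston. Fails.
  (d) The amount in controversy is 72,000 dollars, below the $75,000 floor. Not met.
  (e) The operative events occurred in Morston. Met.
  → Not every requirement is met — no jurisdiction.
The Vardale District Court:
  (a) The plaintiff resides in Kelston, which is not Vardale, which satisfies one of the alternatives. The carve-out does not apply: the claim does not concern real property. Satisfied.
  (b) Lindqvist Trading has its principal place of business in Vardale. Satisfied.
  (c) Lindqvist Trading is organised under the laws of Vardale, so this disjunct is met. Satisfied.
  (d) Lindqvist Trading resides in Vardale, so this disjunct is met. The carve-out does not apply: the claim is a contract claim, not an employment claim. Met.
  (e) Lindqvist Trading is organised under the laws of Vardale, so one alternative holds. Satisfied.
  → Every requirement is satisfied — jurisdiction.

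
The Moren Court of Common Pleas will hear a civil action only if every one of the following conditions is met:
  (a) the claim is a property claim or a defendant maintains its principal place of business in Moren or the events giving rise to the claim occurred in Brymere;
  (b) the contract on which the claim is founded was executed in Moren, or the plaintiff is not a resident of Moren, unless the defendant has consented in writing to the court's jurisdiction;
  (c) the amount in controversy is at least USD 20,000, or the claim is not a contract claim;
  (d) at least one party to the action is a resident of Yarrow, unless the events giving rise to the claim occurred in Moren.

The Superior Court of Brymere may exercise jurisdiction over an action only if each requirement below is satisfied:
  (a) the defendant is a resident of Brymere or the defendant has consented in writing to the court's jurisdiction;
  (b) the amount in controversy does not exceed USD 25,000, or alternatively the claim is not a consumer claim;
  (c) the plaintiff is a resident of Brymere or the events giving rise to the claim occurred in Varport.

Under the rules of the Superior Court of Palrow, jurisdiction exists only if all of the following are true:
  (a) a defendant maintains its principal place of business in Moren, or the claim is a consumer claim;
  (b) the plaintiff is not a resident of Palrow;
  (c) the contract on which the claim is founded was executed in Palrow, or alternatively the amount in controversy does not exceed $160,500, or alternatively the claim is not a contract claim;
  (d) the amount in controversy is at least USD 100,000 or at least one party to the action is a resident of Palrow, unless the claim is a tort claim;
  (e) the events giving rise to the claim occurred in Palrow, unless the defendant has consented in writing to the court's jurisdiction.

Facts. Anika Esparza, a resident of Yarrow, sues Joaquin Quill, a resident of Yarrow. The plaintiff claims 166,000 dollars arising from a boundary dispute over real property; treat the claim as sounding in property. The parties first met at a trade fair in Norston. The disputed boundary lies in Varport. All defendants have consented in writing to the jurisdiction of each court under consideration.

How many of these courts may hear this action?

2

The Moren Court of Common Pleas:
  (a) The claim is a property claim — that alternative is enough. Condition met.
  (b) The plaintiff resides in Yarrow, which is not Moren — that alternative is enough. Satisfied.
  (c) The amount in controversy is USD 166,000, which meets the $20,000 floor — that alternative is enough. Condition met.
  (d) Anika Esparza resides in Yarrow. Condition met.
  → Every requirement is satisfied — jurisdiction.
The Superior Court of Brymere:
  (a) Every defendant has filed written consent, so one alternative holds. Satisfied.
  (b) The claim is a property claim, not a consumer claim, so this disjunct is met. Satisfied.
  (c) The operative events occurred in Varport, so this disjunct is met. Met.
  → The court has jurisdiction.
The Superior Court of Palrow:
  (a) No defendant is a corporation; the claim is a property claim, not a consumer claim — every alternative fails. Not satisfied.
  (b) The plaintiff resides in Yarrow, which is not Palrow. Met.
  (c) The claim is a property claim, not a contract claim, which satisfies one of the alternatives. Condition met.
  (d) The amount in controversy is $166,000, which meets the 100,000 dollars floor, so this disjunct is met. Satisfied.
  (e) The operative events occurred in Varport, not Palrow. However, every defendant has filed written consent, so the 'unless' proviso supplies this condition. Satisfied.
  → Not every requirement is met — no jurisdiction.
Courts with jurisdiction: the Moren Court of Common Pleas, the Superior Court of Brymere — 2 in total.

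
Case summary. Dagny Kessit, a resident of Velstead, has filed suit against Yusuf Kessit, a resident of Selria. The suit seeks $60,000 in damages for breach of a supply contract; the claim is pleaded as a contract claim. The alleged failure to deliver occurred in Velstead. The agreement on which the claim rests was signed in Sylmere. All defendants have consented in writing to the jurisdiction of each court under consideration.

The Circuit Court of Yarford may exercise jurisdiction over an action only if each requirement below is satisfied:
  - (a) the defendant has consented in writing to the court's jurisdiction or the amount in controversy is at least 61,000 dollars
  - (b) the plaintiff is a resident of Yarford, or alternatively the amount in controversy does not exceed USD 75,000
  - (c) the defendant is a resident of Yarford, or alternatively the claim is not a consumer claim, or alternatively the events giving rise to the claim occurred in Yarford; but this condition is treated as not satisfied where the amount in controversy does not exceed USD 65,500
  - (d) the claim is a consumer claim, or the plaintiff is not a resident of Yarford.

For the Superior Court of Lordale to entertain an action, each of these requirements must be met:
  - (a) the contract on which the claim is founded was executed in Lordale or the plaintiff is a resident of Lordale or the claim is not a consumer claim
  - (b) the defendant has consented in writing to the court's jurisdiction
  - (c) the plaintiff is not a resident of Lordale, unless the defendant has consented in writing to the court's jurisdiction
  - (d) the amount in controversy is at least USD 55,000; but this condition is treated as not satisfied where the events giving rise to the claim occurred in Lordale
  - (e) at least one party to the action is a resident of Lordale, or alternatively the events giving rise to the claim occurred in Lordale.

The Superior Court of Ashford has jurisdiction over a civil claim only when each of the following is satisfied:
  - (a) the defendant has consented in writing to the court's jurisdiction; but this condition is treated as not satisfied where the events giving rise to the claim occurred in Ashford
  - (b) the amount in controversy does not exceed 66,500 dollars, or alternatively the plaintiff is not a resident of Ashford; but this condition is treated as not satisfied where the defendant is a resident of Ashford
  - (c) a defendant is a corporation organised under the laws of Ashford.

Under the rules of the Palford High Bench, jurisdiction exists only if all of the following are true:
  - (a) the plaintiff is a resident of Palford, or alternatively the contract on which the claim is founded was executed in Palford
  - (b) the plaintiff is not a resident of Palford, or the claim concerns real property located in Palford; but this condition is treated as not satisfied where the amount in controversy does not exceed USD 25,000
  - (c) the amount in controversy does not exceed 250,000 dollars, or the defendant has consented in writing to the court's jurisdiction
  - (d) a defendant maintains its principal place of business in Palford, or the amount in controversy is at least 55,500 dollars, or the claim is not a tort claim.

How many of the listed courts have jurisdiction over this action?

The Circuit Court of Yarford:
  (a) Every defendant has filed written consent, which satisfies one of the alternatives. Satisfied.
  (b) The amount in controversy is 60,000 dollars, within the 75,000 dollars ceiling — that alternative is enough. Met.
  (c) The claim is a contract claim, not a consumer claim — that alternative is enough. But the amount in controversy is $60,000, within the $65,500 ceiling, triggering the carve-out and defeating this condition. Fails.
  (d) The plaintiff resides in Velstead, which is not Yarford, so one alternative holds. Met.
  → No jurisdiction.
The Superior Court of Lordale:
  (a) The claim is a contract claim, not a consumer claim — that alternative is enough. Satisfied.
  (b) Every defendant has filed written consent. Met.
  (c) The plaintiff resides in Velstead, which is not Lordale. Condition met.
  (d) The amount in controversy is $60,000, which meets the USD 55,000 floor. The carve-out does not apply: the operative events occurred in Velstead, not Lordale. Condition met.
  (e) No party resides in Lordale; the operative events occurred in Velstead, not Lordale — no alternative holds. Not satisfied.
  → At least one condition fails; no jurisdiction.
The Superior Court of Ashford:
  (a) Every defendant has filed written consent. And the carve-out is inapplicable — the operative events occurred in Velstead, not Ashford. Met.
  (b) The amount in controversy is USD 60,000, within the USD 66,500 ceiling — that alternative is enough. The exception is not triggered, since the defendant resides in Selria, not Ashford. Met.
  (c) No defendant is a corporation. Condition not met.
  → No jurisdiction.
The Palford High Bench:
  (a) The plaintiff resides in Velstead, not Palford; the contract was executed in Sylmere, not Palford — no alternative holds. Not met.
  (b) The plaintiff resides in Velstead, which is not Palford — that alternative is enough. The exception is not triggered, since the amount in controversy is 60,000 dollars, above the USD 25,000 ceiling. Met.
  (c) The amount in controversy is 60,000 dollars, within the USD 250,000 ceiling — that alternative is enough. Satisfied.
  (d) The amount in controversy is USD 60,000, which meets the USD 55,500 floor, so this disjunct is met. Met.
  → Not every requirement is met — no jurisdiction.
No court satisfies all of its conditions.

0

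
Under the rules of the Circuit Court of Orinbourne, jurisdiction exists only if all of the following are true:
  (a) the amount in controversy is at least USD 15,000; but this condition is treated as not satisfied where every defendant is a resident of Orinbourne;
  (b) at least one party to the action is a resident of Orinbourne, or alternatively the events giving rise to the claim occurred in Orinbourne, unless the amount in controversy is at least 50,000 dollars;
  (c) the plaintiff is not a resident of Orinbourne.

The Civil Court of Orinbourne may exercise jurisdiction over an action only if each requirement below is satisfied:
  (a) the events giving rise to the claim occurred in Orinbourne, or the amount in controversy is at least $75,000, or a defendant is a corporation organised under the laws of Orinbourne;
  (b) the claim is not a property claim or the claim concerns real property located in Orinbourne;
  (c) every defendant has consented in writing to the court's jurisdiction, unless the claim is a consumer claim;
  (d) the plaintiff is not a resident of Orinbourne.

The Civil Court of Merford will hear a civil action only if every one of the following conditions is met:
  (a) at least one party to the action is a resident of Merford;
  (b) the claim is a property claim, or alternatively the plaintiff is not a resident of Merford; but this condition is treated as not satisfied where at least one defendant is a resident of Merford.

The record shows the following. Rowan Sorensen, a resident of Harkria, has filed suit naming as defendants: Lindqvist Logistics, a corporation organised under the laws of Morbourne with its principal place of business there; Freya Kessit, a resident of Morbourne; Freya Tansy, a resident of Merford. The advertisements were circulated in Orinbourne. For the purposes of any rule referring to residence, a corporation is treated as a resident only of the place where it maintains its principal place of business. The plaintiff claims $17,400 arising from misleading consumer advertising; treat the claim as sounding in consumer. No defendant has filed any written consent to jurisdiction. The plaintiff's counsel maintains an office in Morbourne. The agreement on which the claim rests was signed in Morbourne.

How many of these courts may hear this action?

2

The Circuit Court of Orinbourne:
  (a) The amount in controversy is $17,400, which meets the USD 15,000 floor. And the carve-out is inapplicable — the defendants reside as follows — Lindqvist Logistics in Morbourne, Freya Kessit in Morbourne, Freya Tansy in Merford — not all in Orinbourne. Satisfied.
  (b) The operative events occurred in Orinbourne, so one alternative holds. Condition met.
  (c) The plaintiff resides in Harkria, which is not Orinbourne. Condition met.
  → The court has jurisdiction.
The Civil Court of Orinbourne:
  (a) The operative events occurred in Orinbourne, which satisfies one of the alternatives. Satisfied.
  (b) The claim is a consumer claim, not a property claim, so one alternative holds. Satisfied.
  (c) No such written consent has been filed. However, the claim is a consumer claim, so the 'unless' proviso supplies this condition. Met.
  (d) The plaintiff resides in Harkria, which is not Orinbourne. Satisfied.
  → Jurisdiction lies.
The Civil Court of Merford:
  (a) Freya Tansy resides in Merford. Satisfied.
  (b) The plaintiff resides in Harkria, which is not Merford — that alternative is enough. However, Freya Tansy resides in Merford, which falls within the stated exception and so defeats the condition. Not met.
  → At least one condition fails; no jurisdiction.
Courts with jurisdiction: the Circuit Court of Orinbourne, the Civil Court of Orinbourne — 2 in total.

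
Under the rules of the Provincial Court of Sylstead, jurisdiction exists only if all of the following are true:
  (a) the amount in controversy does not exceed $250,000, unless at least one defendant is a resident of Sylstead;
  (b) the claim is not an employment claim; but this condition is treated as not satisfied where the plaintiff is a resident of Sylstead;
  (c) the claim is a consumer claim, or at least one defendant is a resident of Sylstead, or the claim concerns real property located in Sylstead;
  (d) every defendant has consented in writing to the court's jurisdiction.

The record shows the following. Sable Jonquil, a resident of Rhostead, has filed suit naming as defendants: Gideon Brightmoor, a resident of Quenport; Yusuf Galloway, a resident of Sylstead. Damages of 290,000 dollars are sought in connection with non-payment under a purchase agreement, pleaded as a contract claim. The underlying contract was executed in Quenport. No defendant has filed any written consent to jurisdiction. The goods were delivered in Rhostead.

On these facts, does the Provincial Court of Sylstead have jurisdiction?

The Provincial Court of Sylstead:
  (a) The amount in controversy is $290,000, above the $250,000 ceiling. However, Yusuf Galloway resides in Sylstead, so the 'unless' proviso supplies this condition. Satisfied.
  (b) The claim is a contract claim, not an employment claim. And the carve-out is inapplicable — the plaintiff resides in Rhostead, not Sylstead. Met.
  (c) Yusuf Galloway resides in Sylstead, which satisfies one of the alternatives. Condition met.
  (d) No such written consent has been filed. Condition not met.
  → No jurisdiction.

No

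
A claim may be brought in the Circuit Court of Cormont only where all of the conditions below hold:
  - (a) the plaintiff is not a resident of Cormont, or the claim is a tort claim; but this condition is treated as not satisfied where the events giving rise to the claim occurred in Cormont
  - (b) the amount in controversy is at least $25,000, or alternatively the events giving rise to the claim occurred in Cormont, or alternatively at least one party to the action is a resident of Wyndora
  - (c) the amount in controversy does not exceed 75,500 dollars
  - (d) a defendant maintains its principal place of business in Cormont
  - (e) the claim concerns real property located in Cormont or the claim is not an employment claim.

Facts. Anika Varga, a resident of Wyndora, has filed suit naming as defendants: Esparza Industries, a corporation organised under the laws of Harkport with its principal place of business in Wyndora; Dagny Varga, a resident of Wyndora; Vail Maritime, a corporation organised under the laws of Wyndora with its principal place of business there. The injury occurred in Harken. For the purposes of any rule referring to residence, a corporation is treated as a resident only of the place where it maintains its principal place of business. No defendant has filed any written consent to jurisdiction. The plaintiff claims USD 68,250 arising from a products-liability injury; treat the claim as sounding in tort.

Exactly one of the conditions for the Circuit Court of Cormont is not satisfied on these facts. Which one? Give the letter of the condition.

The Circuit Court of Cormont:
  (a) The plaintiff resides in Wyndora, which is not Cormont — that alternative is enough. And the carve-out is inapplicable — the operative events occurred in Harken, not Cormont. Met.
  (b) The amount in controversy is 68,250 dollars, which meets the $25,000 floor, which satisfies one of the alternatives. Met.
  (c) The amount in controversy is USD 68,250, within the USD 75,500 ceiling. Met.
  (d) The corporate defendant(s) have their principal place of business in Wyndora, not Cormont. Not satisfied.
  (e) The claim is a tort claim, not an employment claim — that alternative is enough. Met.
Only condition (d) fails.

(d)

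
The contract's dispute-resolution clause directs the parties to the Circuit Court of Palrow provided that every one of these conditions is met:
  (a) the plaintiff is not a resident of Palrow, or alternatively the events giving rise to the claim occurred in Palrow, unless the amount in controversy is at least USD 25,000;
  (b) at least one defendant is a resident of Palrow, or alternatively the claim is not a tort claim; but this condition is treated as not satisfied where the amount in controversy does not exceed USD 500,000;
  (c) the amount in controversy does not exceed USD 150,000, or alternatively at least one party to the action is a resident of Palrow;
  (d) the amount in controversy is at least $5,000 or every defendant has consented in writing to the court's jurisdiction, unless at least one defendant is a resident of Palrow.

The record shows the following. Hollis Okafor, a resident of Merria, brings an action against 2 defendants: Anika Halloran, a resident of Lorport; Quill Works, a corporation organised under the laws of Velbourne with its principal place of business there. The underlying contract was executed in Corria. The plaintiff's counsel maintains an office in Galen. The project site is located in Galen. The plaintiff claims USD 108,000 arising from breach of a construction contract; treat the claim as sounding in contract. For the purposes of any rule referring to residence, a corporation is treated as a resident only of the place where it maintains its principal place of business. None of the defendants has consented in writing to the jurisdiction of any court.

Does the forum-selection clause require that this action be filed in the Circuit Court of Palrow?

The Circuit Court of Palrow:
  (a) The plaintiff resides in Merria, which is not Palrow, so this disjunct is met. Satisfied.
  (b) The claim is a contract claim, not a tort claim, so one alternative holds. However, the amount in controversy is 108,000 dollars, within the 500,000 dollars ceiling, which falls within the stated exception and so defeats the condition. Fails.
  (c) The amount in controversy is $108,000, within the USD 150,000 ceiling, which satisfies one of the alternatives. Condition met.
  (d) The amount in controversy is 108,000 dollars, which meets the 5,000 dollars floor — that alternative is enough. Condition met.
  → The clause does not apply.

No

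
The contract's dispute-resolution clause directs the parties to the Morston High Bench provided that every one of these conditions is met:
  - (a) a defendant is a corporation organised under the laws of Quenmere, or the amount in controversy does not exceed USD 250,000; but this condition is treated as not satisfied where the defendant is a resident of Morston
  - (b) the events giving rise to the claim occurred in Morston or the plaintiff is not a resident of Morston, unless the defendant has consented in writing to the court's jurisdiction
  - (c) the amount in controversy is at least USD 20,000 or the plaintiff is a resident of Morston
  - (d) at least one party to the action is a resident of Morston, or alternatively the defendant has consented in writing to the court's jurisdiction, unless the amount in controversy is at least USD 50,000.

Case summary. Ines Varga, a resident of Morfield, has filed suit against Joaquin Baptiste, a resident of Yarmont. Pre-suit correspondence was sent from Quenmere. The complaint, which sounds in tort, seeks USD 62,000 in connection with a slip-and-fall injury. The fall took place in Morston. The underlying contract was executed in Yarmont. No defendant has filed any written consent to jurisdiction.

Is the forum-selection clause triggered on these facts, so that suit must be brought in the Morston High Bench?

The Morston High Bench:
  (a) The amount in controversy is $62,000, within the USD 250,000 ceiling, so this disjunct is met. And the carve-out is inapplicable — the defendant resides in Yarmont, not Morston. Satisfied.
  (b) The operative events occurred in Morston — that alternative is enough. Satisfied.
  (c) The amount in controversy is 62,000 dollars, which meets the $20,000 floor, so this disjunct is met. Condition met.
  (d) No party resides in Morston; no such written consent has been filed — none of the alternatives is met. However, the amount in controversy is USD 62,000, which meets the 50,000 dollars floor, so the 'unless' proviso supplies this condition. Satisfied.
  → The clause applies.

Yes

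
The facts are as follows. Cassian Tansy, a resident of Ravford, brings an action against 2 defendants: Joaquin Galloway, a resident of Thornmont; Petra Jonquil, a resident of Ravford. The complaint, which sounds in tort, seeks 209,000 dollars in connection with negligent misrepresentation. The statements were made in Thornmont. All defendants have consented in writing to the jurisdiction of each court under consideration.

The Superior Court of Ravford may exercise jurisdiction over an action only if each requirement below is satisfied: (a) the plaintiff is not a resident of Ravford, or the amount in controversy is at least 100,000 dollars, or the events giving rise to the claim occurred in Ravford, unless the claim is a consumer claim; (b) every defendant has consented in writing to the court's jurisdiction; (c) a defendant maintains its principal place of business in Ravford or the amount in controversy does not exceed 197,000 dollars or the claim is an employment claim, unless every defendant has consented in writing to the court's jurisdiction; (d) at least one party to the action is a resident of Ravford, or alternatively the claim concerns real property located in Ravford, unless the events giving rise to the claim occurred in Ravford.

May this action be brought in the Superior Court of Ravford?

The Superior Court of Ravford:
  (a) The amount in controversy is 209,000 dollars, which meets the 100,000 dollars floor — that alternative is enough. Met.
  (b) Every defendant has filed written consent. Met.
  (c) No defendant is a corporation; the amount in controversy is USD 209,000, above the 197,000 dollars ceiling; the claim is a tort claim, not an employment claim — no alternative holds. But every defendant has filed written consent, and the 'unless' clause therefore excuses the requirement. Met.
  (d) Cassian Tansy resides in Ravford, which satisfies one of the alternatives. Satisfied.
  → Jurisdiction lies.

Yes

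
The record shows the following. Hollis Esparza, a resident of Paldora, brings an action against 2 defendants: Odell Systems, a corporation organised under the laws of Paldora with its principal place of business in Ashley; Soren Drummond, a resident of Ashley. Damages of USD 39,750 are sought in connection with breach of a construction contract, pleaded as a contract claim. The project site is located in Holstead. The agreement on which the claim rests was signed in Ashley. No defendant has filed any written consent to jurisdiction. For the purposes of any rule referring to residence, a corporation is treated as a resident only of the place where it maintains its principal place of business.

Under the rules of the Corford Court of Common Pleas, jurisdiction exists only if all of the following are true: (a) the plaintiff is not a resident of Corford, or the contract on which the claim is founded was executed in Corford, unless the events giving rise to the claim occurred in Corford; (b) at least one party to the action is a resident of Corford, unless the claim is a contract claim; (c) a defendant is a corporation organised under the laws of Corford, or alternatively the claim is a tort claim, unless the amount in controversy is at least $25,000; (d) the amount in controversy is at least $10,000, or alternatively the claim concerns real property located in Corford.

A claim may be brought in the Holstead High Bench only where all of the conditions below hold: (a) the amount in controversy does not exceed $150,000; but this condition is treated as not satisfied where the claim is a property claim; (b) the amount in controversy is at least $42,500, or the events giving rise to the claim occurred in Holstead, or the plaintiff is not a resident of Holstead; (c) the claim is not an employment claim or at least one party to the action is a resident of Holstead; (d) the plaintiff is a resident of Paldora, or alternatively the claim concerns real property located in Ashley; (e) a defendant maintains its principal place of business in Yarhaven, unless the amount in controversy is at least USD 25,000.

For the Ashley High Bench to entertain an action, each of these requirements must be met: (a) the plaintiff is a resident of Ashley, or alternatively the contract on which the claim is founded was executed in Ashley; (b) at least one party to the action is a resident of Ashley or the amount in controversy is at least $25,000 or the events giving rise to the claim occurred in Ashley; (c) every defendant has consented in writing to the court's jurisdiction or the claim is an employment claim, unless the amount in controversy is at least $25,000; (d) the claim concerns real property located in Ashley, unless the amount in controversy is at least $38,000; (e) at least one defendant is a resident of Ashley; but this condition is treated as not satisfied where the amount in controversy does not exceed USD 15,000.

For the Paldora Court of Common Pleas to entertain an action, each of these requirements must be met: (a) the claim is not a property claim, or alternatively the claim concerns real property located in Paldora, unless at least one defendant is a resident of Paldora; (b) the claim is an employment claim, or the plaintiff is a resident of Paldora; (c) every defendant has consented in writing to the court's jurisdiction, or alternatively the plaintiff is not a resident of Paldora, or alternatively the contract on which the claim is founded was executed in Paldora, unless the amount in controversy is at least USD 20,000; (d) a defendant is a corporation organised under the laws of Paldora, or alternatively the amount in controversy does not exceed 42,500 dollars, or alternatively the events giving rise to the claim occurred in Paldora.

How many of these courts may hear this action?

4

The Corford Court of Common Pleas:
  (a) The plaintiff resides in Paldora, which is not Corford, so this disjunct is met. Met.
  (b) No party resides in Corford. But the claim is a contract claim, and the 'unless' clause therefore excuses the requirement. Condition met.
  (c) The corporate defendant(s) are organised in Paldora, not Corford; the claim is a contract claim, not a tort claim — every alternative fails. But the amount in controversy is 39,750 dollars, which meets the 25,000 dollars floor, and the 'unless' clause therefore excuses the requirement. Satisfied.
  (d) The amount in controversy is USD 39,750, which meets the 10,000 dollars floor, so one alternative holds. Condition met.
  → All conditions met; jurisdiction exists.
The Holstead High Bench:
  (a) The amount in controversy is 39,750 dollars, within the USD 150,000 ceiling. And the carve-out is inapplicable — the claim is a contract claim, not a property claim. Condition met.
  (b) The operative events occurred in Holstead, so one alternative holds. Met.
  (c) The claim is a contract claim, not an employment claim, which satisfies one of the alternatives. Condition met.
  (d) The plaintiff resides in Paldora, so one alternative holds. Condition met.
  (e) The corporate defendant(s) have their principal place of business in Ashley, not Yarhaven. But the amount in controversy is 39,750 dollars, which meets the 25,000 dollars floor, and the 'unless' clause therefore excuses the requirement. Condition met.
  → Jurisdiction lies.
The Ashley High Bench:
  (a) The contract was executed in Ashley, so one alternative holds. Met.
  (b) Odell Systems resides in Ashley, so one alternative holds. Condition met.
  (c) No such written consent has been filed; the claim is a contract claim, not an employment claim — none of the alternatives is met. However, the amount in controversy is USD 39,750, which meets the $25,000 floor, so the 'unless' proviso supplies this condition. Satisfied.
  (d) The claim does not concern real property. The proviso rescues it, though: the amount in controversy is USD 39,750, which meets the USD 38,000 floor. Satisfied.
  (e) Odell Systems resides in Ashley. And the carve-out is inapplicable — the amount in controversy is 39,750 dollars, above the USD 15,000 ceiling. Met.
  → All conditions met; jurisdiction exists.
The Paldora Court of Common Pleas:
  (a) The claim is a contract claim, not a property claim, which satisfies one of the alternatives. Condition met.
  (b) The plaintiff resides in Paldora, which satisfies one of the alternatives. Satisfied.
  (c) No such written consent has been filed; the plaintiff resides in Paldora; the contract was executed in Ashley, not Paldora — none of the alternatives is met. But the amount in controversy is 39,750 dollars, which meets the $20,000 floor, and the 'unless' clause therefore excuses the requirement. Condition met.
  (d) Odell Systems is organised under the laws of Paldora, so this disjunct is met. Satisfied.
  → All conditions met; jurisdiction exists.
Courts with jurisdiction: the Corford Court of Common Pleas, the Holstead High Bench, the Ashley High Bench, the Paldora Court of Common Pleas — 4 in total.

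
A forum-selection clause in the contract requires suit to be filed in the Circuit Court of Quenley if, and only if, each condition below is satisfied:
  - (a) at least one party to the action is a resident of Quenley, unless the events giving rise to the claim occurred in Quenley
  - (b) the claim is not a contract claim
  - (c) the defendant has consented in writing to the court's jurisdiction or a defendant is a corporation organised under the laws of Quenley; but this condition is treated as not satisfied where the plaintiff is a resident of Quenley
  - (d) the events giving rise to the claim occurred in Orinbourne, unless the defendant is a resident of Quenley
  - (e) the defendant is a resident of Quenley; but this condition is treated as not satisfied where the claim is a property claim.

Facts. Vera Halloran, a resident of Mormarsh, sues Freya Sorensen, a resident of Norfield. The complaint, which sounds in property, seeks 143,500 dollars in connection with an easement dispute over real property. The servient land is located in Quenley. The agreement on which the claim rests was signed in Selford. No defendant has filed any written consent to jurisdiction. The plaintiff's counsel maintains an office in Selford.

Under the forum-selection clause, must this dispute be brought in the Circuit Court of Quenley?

The Circuit Court of Quenley:
  (a) No party resides in Quenley. However, the operative events occurred in Quenley, so the 'unless' proviso supplies this condition. Met.
  (b) The claim is a property claim, not a contract claim. Satisfied.
  (c) No such written consent has been filed; no defendant is a corporation — every alternative fails. Fails.
  (d) The operative events occurred in Quenley, not Orinbourne. Nor does the 'unless' clause help: the defendant resides in Norfield, not Quenley. Condition not met.
  (e) The defendant resides in Norfield, not Quenley. Not met.
  → The clause does not apply.

No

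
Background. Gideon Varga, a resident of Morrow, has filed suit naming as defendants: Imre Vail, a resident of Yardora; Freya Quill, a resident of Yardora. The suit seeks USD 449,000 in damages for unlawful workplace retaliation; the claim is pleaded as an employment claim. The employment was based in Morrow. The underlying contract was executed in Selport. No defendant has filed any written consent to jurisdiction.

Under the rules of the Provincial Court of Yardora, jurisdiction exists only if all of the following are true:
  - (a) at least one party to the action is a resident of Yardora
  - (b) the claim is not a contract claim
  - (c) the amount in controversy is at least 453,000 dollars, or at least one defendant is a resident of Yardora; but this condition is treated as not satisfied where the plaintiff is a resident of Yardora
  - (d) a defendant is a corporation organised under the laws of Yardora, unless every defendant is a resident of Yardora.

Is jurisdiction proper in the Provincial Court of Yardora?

The Provincial Court of Yardora:
  (a) Imre Vail resides in Yardora. Met.
  (b) The claim is an employment claim, not a contract claim. Satisfied.
  (c) Imre Vail resides in Yardora, which satisfies one of the alternatives. The carve-out does not apply: the plaintiff resides in Morrow, not Yardora. Met.
  (d) No defendant is a corporation. But the defendants reside as follows — Imre Vail in Yardora, Freya Quill in Yardora — all in Yardora, and the 'unless' clause therefore excuses the requirement. Condition met.
  → Every requirement is satisfied — jurisdiction.

Yes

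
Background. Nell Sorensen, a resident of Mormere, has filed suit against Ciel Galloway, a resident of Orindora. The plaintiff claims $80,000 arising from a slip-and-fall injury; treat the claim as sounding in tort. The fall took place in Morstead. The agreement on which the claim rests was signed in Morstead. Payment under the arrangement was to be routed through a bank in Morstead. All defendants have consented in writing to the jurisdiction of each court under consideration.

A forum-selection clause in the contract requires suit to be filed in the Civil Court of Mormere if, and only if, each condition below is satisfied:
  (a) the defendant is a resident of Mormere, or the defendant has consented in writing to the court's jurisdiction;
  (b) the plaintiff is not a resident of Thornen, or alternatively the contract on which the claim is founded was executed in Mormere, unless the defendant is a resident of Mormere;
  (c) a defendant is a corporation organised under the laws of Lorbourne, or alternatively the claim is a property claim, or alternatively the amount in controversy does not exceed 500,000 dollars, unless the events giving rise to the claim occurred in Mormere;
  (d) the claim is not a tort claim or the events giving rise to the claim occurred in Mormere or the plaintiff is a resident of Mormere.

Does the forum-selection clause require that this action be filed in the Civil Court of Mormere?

Yes

The Civil Court of Mormere:
  (a) Every defendant has filed written consent, so one alternative holds. Met.
  (b) The plaintiff resides in Mormere, which is not Thornen, which satisfies one of the alternatives. Met.
  (c) The amount in controversy is USD 80,000, within the USD 500,000 ceiling, so this disjunct is met. Satisfied.
  (d) The plaintiff resides in Mormere — that alternative is enough. Satisfied.
  → The clause applies.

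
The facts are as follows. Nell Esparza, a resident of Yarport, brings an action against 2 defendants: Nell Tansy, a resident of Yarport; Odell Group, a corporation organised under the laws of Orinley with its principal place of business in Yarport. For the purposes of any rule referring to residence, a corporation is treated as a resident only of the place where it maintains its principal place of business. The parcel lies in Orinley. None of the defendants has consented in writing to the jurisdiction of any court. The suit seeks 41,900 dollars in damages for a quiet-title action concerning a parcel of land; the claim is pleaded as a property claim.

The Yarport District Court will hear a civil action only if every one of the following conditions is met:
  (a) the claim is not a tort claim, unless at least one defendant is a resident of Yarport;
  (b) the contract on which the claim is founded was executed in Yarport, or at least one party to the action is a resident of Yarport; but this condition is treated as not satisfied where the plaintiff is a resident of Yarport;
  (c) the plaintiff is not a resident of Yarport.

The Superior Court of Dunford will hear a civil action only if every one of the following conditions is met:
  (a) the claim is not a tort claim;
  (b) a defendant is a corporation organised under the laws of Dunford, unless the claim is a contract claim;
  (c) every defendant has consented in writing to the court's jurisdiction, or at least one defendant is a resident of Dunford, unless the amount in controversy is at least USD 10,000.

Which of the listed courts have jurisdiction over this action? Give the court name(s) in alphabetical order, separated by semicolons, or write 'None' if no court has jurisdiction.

The Yarport District Court:
  (a) The claim is a property claim, not a tort claim. Met.
  (b) Nell Esparza resides in Yarport, so one alternative holds. But the plaintiff resides in Yarport, triggering the carve-out and defeating this condition. Not satisfied.
  (c) The plaintiff resides in Yarport. Condition not met.
  → Not every requirement is met — no jurisdiction.
The Superior Court of Dunford:
  (a) The claim is a property claim, not a tort claim. Met.
  (b) The corporate defendant(s) are organised in Orinley, not Dunford. And the claim is a property claim, not a contract claim, so the proviso does not save it. Not met.
  (c) No such written consent has been filed; no defendant resides in Dunford (they reside in Yarport, Yarport) — every alternative fails. The proviso rescues it, though: the amount in controversy is 41,900 dollars, which meets the $10,000 floor. Satisfied.
  → No jurisdiction.

None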